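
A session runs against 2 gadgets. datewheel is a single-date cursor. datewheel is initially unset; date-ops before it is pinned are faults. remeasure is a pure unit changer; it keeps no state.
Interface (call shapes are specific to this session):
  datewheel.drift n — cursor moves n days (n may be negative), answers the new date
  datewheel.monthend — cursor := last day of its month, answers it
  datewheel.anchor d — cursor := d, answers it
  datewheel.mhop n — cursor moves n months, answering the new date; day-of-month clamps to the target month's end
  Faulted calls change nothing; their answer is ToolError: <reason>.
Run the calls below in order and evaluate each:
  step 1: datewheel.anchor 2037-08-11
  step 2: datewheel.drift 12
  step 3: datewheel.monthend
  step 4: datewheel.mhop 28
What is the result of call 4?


→ anchor(d: 2037-08-11)
← 2037-08-11
→ drift(n: 12)
← 2037-08-23
→ monthend()
← 2037-08-31
→ mhop(n: 28)
← 2039-12-31

Answer: 2039-12-31


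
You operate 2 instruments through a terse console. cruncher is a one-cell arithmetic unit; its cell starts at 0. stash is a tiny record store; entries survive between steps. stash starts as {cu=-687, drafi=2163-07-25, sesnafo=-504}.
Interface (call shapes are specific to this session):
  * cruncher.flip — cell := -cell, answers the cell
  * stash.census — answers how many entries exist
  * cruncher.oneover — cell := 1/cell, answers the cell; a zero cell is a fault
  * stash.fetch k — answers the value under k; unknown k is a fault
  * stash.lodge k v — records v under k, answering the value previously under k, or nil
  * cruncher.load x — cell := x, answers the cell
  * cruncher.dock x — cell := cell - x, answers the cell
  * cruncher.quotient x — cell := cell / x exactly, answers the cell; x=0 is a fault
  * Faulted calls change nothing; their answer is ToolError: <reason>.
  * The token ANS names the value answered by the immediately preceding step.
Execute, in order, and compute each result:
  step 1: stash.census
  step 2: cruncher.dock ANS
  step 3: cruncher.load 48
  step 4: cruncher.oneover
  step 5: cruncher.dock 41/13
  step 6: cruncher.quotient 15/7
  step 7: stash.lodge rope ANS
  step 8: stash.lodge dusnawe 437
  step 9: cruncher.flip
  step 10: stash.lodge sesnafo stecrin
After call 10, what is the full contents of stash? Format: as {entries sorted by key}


Answer: {cu=-687, drafi=2163-07-25, dusnawe=437, rope=-2737/1872, sesnafo=stecrin}

Derivation:
$ stash.census
:: 3
$ cruncher.dock ANS
:: -3
$ cruncher.load 48
:: 48
$ cruncher.oneover
:: 1/48
$ cruncher.dock 41/13
:: -1955/624
$ cruncher.quotient 15/7
:: -2737/1872
$ stash.lodge rope ANS
:: nil
$ stash.lodge dusnawe 437
:: nil
$ cruncher.flip
:: 2737/1872
$ stash.lodge sesnafo stecrin
:: -504


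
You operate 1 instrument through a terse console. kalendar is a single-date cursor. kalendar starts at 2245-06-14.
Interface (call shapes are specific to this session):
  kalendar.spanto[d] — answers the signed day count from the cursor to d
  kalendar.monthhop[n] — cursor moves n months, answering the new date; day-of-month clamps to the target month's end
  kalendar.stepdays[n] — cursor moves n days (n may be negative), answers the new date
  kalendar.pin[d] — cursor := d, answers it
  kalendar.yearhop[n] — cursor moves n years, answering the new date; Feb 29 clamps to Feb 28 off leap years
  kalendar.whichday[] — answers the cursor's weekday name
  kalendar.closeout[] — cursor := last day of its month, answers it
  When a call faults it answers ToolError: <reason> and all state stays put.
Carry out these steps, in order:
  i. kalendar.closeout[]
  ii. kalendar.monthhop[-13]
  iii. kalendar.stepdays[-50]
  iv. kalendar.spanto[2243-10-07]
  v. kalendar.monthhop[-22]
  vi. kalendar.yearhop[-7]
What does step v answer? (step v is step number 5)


Answer: 2242-06-10

Derivation:
;; 1. kalendar.closeout() => 2245-06-30
;; 2. kalendar.monthhop(n: -13) => 2244-05-30
;; 3. kalendar.stepdays(n: -50) => 2244-04-10
;; 4. kalendar.spanto(d: 2243-10-07) => -186
;; 5. kalendar.monthhop(n: -22) => 2242-06-10
;; 6. kalendar.yearhop(n: -7) => 2235-06-10


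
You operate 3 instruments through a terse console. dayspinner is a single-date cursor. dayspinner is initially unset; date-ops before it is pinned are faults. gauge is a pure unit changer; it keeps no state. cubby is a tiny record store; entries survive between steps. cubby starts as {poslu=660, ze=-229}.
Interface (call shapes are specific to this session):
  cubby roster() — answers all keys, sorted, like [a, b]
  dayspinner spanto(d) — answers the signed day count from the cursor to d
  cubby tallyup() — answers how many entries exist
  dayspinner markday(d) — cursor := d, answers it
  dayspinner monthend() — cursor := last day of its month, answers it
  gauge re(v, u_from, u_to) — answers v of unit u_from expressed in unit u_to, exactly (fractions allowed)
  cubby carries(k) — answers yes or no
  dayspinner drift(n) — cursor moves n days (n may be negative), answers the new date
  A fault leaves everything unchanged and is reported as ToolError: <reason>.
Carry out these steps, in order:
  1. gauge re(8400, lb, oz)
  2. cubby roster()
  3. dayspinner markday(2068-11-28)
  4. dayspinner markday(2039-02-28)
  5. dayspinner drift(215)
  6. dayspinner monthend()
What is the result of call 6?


Answer: 2039-10-31

Derivation:
Next I call gauge re passing v→8400, u_from→lb, u_to→oz: 134400.
I run cubby roster(), and get [poslu, ze].
Then dayspinner markday passing d→2068-11-28, which returns 2068-11-28.
Using dayspinner markday passing d→2039-02-28, giving 2039-02-28.
I run dayspinner drift passing n→215, which returns 2039-10-01.
I use dayspinner monthend(), and get 2039-10-31.


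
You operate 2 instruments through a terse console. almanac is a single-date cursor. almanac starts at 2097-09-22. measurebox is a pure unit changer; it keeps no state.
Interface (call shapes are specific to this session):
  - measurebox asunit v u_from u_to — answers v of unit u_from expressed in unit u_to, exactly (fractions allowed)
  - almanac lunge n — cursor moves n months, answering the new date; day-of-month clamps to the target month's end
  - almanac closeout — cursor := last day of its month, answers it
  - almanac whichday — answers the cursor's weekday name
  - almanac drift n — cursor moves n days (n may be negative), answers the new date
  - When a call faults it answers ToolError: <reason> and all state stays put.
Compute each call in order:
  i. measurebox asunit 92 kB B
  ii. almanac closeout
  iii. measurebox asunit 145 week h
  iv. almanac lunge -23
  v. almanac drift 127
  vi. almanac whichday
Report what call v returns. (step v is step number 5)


Answer: 2096-03-05

Derivation:
-- 1. measurebox asunit(v: 92, u_from: kB, u_to: B) == 92000
-- 2. almanac closeout() == 2097-09-30
-- 3. measurebox asunit(v: 145, u_from: week, u_to: h) == 24360
-- 4. almanac lunge(n: -23) == 2095-10-30
-- 5. almanac drift(n: 127) == 2096-03-05
-- 6. almanac whichday() == Monday


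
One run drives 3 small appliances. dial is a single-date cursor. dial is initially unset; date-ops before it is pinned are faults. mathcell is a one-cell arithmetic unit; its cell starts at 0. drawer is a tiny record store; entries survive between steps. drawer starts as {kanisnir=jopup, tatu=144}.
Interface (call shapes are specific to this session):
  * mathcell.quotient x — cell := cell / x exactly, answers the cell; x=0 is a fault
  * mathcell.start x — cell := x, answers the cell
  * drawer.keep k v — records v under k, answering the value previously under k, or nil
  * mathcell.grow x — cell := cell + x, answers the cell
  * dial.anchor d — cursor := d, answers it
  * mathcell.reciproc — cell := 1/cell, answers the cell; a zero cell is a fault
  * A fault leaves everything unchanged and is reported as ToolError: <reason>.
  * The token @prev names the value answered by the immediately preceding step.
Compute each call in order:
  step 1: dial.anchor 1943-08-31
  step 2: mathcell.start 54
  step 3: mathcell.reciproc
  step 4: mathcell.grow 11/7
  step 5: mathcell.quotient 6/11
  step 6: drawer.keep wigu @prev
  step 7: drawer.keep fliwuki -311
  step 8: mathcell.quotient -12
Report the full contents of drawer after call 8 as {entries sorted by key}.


Answer: {fliwuki=-311, kanisnir=jopup, tatu=144, wigu=6611/2268}

Derivation:
Invoking anchor passing d='1943-08-31', and get 1943-08-31.
Next I call start passing x='54', and observe 54.
I run reciproc, — result: 1/54.
Calling grow passing x='11/7': 601/378.
Invoking quotient passing x='6/11', which returns 6611/2268.
Next I call keep passing k='wigu', v='@prev', and observe nil.
Using keep passing k='fliwuki', v='-311', which returns nil.
I run quotient passing x='-12': -6611/27216.


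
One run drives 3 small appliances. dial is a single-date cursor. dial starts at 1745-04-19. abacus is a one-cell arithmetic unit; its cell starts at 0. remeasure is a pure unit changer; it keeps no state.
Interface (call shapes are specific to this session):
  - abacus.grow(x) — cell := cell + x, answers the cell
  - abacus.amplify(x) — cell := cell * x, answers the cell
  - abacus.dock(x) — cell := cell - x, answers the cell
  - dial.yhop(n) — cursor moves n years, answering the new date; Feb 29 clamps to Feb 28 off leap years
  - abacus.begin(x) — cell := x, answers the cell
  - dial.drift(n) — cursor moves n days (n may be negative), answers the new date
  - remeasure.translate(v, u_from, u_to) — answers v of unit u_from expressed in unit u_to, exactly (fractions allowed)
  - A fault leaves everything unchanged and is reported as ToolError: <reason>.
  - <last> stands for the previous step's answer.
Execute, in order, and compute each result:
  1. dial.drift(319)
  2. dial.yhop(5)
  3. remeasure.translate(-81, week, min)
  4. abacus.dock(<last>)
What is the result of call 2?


==> dial.drift(n=319)
<== 1746-03-04
==> dial.yhop(n=5)
<== 1751-03-04
==> remeasure.translate(v=-81, u_from=week, u_to=min)
<== -816480
==> abacus.dock(x=<last>)
<== 816480

Answer: 1751-03-04


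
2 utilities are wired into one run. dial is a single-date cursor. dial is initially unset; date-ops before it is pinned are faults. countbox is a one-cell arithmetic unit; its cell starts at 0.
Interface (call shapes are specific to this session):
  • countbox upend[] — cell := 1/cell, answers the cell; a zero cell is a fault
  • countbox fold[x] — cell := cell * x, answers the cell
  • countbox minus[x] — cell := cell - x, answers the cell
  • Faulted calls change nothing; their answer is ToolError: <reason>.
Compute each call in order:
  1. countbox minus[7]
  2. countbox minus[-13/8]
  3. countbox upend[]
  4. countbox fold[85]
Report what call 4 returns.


Answer: -680/43

Derivation:
Next I call countbox minus using x='7', and observe -7.
I invoke countbox minus using x='-13/8', giving -43/8.
Invoking countbox upend, and observe -8/43.
I run countbox fold using x='85': -680/43.


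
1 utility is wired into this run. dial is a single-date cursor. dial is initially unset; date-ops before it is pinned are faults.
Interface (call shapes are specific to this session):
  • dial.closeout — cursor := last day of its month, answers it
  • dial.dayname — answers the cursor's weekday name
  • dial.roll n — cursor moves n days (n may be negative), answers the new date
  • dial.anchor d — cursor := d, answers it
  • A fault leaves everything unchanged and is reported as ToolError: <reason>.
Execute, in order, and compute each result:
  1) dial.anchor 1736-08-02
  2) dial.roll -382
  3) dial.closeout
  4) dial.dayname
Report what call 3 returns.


I use dial.anchor passing d→1736-08-02, and get 1736-08-02.
I run dial.roll passing n→-382, and get 1735-07-17.
Now I run dial.closeout, and get 1735-07-31.
Next I call dial.dayname(), and observe Sunday.

Answer: 1735-07-31


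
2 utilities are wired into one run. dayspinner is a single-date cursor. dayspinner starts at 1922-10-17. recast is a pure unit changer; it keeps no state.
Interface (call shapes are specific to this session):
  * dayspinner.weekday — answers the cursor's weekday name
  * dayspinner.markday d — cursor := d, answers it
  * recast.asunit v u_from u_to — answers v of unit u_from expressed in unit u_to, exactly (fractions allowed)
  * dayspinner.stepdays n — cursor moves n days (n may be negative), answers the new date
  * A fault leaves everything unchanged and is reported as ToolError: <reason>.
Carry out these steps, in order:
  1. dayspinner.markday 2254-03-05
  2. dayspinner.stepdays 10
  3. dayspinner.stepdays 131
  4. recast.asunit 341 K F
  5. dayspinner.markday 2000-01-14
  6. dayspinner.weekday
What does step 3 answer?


! 1. dayspinner.markday(2254-03-05) == 2254-03-05
! 2. dayspinner.stepdays(10) == 2254-03-15
! 3. dayspinner.stepdays(131) == 2254-07-24
! 4. recast.asunit(341, K, F) == 15413/100
! 5. dayspinner.markday(2000-01-14) == 2000-01-14
! 6. dayspinner.weekday() == Friday

Answer: 2254-07-24


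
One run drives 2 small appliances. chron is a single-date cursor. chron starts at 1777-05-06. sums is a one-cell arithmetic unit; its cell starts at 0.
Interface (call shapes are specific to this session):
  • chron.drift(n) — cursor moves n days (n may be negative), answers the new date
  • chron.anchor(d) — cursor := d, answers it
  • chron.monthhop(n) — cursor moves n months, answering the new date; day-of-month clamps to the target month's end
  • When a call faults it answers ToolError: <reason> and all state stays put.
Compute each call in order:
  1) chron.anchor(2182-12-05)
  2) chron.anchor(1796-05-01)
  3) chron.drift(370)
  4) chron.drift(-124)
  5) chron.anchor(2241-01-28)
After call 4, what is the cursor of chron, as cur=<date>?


Answer: cur=1797-01-02

Derivation:
Step: chron.anchor[d→2182-12-05]
Result: 2182-12-05
Step: chron.anchor[d→1796-05-01]
Result: 1796-05-01
Step: chron.drift[n→370]
Result: 1797-05-06
Step: chron.drift[n→-124]
Result: 1797-01-02
Step: chron.anchor[d→2241-01-28]
Result: 2241-01-28


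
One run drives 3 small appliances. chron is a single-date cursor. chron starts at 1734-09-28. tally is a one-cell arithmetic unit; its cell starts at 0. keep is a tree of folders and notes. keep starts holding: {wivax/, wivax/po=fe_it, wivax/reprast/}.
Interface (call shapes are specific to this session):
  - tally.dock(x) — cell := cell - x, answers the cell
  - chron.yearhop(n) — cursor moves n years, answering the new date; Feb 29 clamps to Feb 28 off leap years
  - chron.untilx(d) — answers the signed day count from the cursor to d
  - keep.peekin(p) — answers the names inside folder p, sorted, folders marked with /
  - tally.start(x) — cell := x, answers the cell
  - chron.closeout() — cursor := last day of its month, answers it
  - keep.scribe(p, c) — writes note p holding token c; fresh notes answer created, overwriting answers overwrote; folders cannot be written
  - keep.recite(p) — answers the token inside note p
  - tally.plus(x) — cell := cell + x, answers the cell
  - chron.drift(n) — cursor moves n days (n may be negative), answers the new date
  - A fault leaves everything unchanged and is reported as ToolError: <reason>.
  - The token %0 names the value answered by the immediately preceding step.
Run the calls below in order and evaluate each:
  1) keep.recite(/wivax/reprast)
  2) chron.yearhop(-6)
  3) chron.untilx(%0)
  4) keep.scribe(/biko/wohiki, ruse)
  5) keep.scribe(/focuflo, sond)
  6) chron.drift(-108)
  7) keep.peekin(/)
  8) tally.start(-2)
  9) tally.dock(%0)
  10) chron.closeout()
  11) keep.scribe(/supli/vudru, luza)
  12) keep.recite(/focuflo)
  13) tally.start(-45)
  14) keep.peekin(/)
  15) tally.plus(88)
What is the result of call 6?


Answer: 1728-06-12

Derivation:
-> keep.recite(/wivax/reprast)
<- ToolError: is a directory
-> chron.yearhop(-6)
<- 1728-09-28
-> chron.untilx(%0)
<- 0
-> keep.scribe(/biko/wohiki, ruse)
<- ToolError: no parent
-> keep.scribe(/focuflo, sond)
<- created
-> chron.drift(-108)
<- 1728-06-12
-> keep.peekin(/)
<- [focuflo, wivax/]
-> tally.start(-2)
<- -2
-> tally.dock(%0)
<- 0
-> chron.closeout()
<- 1728-06-30
-> keep.scribe(/supli/vudru, luza)
<- ToolError: no parent
-> keep.recite(/focuflo)
<- sond
-> tally.start(-45)
<- -45
-> keep.peekin(/)
<- [focuflo, wivax/]
-> tally.plus(88)
<- 43


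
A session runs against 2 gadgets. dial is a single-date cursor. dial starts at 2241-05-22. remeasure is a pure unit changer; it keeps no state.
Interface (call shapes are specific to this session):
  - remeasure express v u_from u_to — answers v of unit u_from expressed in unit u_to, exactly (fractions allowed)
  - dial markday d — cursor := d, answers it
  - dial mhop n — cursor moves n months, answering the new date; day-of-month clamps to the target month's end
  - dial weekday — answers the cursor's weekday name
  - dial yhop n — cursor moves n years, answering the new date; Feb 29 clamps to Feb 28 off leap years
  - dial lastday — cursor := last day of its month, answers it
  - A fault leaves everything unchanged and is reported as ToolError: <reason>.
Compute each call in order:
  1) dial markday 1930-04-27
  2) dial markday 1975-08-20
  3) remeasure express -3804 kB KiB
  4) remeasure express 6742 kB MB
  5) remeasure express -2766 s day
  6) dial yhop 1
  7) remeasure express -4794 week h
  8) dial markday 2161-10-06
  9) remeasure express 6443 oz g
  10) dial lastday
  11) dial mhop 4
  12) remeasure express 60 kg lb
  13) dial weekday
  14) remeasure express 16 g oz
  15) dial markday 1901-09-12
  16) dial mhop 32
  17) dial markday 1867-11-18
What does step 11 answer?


% 1. dial markday(1930-04-27) : 1930-04-27
% 2. dial markday(1975-08-20) : 1975-08-20
% 3. remeasure express(-3804, kB, KiB) : -118875/32
% 4. remeasure express(6742, kB, MB) : 3371/500
% 5. remeasure express(-2766, s, day) : -461/14400
% 6. dial yhop(1) : 1976-08-20
% 7. remeasure express(-4794, week, h) : -805392
% 8. dial markday(2161-10-06) : 2161-10-06
% 9. remeasure express(6443, oz, g) : 292249563991/1600000
% 10. dial lastday() : 2161-10-31
% 11. dial mhop(4) : 2162-02-28
% 12. remeasure express(60, kg, lb) : 6000000000/45359237
% 13. dial weekday() : Sunday
% 14. remeasure express(16, g, oz) : 25600000/45359237
% 15. dial markday(1901-09-12) : 1901-09-12
% 16. dial mhop(32) : 1904-05-12
% 17. dial markday(1867-11-18) : 1867-11-18

Answer: 2162-02-28


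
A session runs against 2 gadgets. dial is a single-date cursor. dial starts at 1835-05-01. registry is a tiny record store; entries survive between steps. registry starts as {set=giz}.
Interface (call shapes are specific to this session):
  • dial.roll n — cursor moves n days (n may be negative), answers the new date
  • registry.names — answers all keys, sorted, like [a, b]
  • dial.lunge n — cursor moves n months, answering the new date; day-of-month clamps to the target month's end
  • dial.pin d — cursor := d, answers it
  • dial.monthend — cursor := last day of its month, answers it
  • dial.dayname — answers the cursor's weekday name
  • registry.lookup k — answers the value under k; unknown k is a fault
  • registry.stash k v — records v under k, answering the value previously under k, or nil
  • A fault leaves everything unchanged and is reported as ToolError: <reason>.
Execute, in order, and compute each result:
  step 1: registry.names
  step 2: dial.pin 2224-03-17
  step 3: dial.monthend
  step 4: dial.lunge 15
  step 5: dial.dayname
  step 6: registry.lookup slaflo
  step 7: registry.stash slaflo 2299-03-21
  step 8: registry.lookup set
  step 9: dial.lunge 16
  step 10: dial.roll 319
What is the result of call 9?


~$ registry.names
  [set]
~$ dial.pin d→2224-03-17
  2224-03-17
~$ dial.monthend
  2224-03-31
~$ dial.lunge n→15
  2225-06-30
~$ dial.dayname
  Thursday
~$ registry.lookup k→slaflo
  ToolError: no such key slaflo
~$ registry.stash k→slaflo v→2299-03-21
  nil
~$ registry.lookup k→set
  giz
~$ dial.lunge n→16
  2226-10-30
~$ dial.roll n→319
  2227-09-14

Answer: 2226-10-30


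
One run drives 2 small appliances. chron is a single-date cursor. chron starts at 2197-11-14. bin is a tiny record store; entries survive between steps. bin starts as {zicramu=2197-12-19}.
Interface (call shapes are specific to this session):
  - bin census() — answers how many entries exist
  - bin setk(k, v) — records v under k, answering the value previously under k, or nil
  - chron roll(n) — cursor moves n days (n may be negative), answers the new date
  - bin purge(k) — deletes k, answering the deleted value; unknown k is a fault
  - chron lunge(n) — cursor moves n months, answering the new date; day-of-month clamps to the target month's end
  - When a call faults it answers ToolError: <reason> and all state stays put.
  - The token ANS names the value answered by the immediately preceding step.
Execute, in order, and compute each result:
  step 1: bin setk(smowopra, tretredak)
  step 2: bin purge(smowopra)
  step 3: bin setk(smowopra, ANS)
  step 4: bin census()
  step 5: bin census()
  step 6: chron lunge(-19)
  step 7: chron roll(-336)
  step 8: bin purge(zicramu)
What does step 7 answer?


I run bin setk on k=smowopra, v=tretredak, and observe nil.
Invoking bin purge on k=smowopra, and see tretredak.
Using bin setk on k=smowopra, v=ANS, and get nil.
Then bin census, — result: 2.
I invoke bin census(), and observe 2.
Then chron lunge on n=-19, and observe 2196-04-14.
I use chron roll on n=-336, yielding 2195-05-14.
I run bin purge on k=zicramu, and observe 2197-12-19.

Answer: 2195-05-14


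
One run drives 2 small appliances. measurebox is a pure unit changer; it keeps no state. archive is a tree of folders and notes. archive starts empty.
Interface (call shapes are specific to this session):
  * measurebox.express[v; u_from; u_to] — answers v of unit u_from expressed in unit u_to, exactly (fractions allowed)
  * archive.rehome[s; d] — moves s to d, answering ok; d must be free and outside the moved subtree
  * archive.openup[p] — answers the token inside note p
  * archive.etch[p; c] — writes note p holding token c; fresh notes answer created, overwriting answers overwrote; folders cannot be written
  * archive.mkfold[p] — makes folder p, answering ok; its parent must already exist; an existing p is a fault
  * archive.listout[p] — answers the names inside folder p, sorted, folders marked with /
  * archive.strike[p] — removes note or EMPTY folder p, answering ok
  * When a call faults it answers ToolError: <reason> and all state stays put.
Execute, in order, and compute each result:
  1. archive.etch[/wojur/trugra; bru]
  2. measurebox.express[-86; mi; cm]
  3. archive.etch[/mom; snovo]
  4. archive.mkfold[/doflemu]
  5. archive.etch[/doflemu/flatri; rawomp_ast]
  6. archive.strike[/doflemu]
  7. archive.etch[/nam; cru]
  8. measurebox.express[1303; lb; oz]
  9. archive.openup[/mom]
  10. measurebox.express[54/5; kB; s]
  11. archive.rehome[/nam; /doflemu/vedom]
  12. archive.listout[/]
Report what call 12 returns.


Next I call archive.etch using /wojur/trugra, bru, and get ToolError: no parent.
Next I call measurebox.express using -86, mi, cm, giving -69201792/5.
I call archive.etch using /mom, snovo, → created.
Calling archive.mkfold using /doflemu, and see ok.
Now I run archive.etch using /doflemu/flatri, rawomp_ast, giving created.
Now I run archive.strike using /doflemu, → ToolError: not empty.
I call archive.etch using /nam, cru: created.
Then measurebox.express using 1303, lb, oz, → 20848.
I run archive.openup using /mom, and observe snovo.
I run measurebox.express using 54/5, kB, s, and observe ToolError: incompatible units.
I try archive.rehome using /nam, /doflemu/vedom: ok.
I call archive.listout using /: [doflemu/, mom].

Answer: [doflemu/, mom]


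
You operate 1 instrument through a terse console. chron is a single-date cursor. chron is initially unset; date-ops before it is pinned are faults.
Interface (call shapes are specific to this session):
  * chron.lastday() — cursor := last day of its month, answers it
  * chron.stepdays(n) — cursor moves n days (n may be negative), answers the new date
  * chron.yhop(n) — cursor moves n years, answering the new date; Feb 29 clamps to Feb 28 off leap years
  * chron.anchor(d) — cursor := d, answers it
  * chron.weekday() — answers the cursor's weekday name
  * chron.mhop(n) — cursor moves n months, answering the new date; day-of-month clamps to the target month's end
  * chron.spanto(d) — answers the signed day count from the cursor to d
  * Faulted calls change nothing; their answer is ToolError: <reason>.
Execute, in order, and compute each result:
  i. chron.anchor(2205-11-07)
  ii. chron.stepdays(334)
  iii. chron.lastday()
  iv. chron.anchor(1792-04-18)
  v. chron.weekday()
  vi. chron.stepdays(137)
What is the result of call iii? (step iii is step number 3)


CALL chron.anchor[d=2205-11-07]
RET  2205-11-07
CALL chron.stepdays[n=334]
RET  2206-10-07
CALL chron.lastday[]
RET  2206-10-31
CALL chron.anchor[d=1792-04-18]
RET  1792-04-18
CALL chron.weekday[]
RET  Wednesday
CALL chron.stepdays[n=137]
RET  1792-09-02

Answer: 2206-10-31


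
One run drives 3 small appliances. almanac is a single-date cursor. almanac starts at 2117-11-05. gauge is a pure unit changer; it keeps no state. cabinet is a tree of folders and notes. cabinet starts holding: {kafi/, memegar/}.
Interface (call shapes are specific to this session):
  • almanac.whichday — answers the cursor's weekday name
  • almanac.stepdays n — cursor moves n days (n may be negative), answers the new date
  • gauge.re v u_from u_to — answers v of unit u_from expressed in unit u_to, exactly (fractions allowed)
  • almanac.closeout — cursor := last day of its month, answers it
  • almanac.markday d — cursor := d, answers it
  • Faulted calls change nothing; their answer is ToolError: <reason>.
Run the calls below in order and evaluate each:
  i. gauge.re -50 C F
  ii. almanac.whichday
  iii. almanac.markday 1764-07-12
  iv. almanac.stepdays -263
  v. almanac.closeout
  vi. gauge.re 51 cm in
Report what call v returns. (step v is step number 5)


>> gauge.re(v: -50, u_from: C, u_to: F)
<< -58
>> almanac.whichday()
<< Friday
>> almanac.markday(d: 1764-07-12)
<< 1764-07-12
>> almanac.stepdays(n: -263)
<< 1763-10-23
>> almanac.closeout()
<< 1763-10-31
>> gauge.re(v: 51, u_from: cm, u_to: in)
<< 2550/127

Answer: 1763-10-31


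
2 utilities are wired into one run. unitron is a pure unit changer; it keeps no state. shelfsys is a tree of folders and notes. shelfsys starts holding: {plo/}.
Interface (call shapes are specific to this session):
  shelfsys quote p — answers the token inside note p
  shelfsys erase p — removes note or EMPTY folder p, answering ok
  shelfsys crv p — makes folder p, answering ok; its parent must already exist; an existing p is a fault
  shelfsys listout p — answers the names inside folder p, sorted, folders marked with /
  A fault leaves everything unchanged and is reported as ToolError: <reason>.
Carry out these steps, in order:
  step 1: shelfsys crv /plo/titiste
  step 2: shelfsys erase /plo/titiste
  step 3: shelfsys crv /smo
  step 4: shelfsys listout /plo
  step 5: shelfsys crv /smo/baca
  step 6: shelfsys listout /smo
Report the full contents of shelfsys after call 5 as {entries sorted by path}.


Answer: {plo/, smo/, smo/baca/}

Derivation:
Step: shelfsys crv[p='/plo/titiste']
Result: ok
Step: shelfsys erase[p='/plo/titiste']
Result: ok
Step: shelfsys crv[p='/smo']
Result: ok
Step: shelfsys listout[p='/plo']
Result: []
Step: shelfsys crv[p='/smo/baca']
Result: ok
Step: shelfsys listout[p='/smo']
Result: [baca/]


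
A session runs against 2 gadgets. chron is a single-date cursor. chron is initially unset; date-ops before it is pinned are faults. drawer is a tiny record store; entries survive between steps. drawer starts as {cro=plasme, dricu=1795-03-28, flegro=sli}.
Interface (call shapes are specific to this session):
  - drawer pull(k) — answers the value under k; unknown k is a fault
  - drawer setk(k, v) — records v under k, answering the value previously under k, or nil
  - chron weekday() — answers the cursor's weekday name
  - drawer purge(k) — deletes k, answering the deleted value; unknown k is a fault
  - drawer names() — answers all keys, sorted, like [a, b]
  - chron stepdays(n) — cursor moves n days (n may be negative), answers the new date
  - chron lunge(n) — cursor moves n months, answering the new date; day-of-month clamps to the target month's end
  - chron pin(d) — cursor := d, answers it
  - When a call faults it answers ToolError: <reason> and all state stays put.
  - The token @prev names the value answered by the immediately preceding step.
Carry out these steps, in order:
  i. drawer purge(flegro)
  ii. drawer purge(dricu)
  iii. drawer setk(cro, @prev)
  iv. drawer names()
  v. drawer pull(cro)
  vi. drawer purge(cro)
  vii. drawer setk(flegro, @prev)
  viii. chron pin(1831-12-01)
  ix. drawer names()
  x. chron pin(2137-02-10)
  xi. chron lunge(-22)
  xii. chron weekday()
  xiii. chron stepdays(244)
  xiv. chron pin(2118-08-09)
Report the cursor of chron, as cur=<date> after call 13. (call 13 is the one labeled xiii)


Act: drawer purge[k: flegro]
Obs: sli
Act: drawer purge[k: dricu]
Obs: 1795-03-28
Act: drawer setk[k: cro; v: @prev]
Obs: plasme
Act: drawer names[]
Obs: [cro]
Act: drawer pull[k: cro]
Obs: 1795-03-28
Act: drawer purge[k: cro]
Obs: 1795-03-28
Act: drawer setk[k: flegro; v: @prev]
Obs: nil
Act: chron pin[d: 1831-12-01]
Obs: 1831-12-01
Act: drawer names[]
Obs: [flegro]
Act: chron pin[d: 2137-02-10]
Obs: 2137-02-10
Act: chron lunge[n: -22]
Obs: 2135-04-10
Act: chron weekday[]
Obs: Sunday
Act: chron stepdays[n: 244]
Obs: 2135-12-10
Act: chron pin[d: 2118-08-09]
Obs: 2118-08-09

Answer: cur=2135-12-10


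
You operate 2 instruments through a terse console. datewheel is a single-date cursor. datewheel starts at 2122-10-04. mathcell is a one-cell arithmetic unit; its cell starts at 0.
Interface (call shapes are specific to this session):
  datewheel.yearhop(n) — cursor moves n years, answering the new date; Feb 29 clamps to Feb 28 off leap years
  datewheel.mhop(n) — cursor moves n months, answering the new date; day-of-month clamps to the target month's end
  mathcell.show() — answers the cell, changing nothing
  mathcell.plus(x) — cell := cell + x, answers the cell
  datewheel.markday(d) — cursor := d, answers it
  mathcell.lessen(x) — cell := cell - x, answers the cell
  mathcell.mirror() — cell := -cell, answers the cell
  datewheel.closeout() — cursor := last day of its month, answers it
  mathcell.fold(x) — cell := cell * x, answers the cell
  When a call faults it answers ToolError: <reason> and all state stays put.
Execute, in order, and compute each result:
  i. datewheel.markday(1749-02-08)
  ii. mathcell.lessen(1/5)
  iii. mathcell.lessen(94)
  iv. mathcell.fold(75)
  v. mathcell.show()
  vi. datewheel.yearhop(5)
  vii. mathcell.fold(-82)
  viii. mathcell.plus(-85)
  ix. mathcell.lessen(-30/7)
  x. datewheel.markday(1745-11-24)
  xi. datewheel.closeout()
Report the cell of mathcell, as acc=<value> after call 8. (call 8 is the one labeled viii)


==> datewheel.markday(d: 1749-02-08)
<== 1749-02-08
==> mathcell.lessen(x: 1/5)
<== -1/5
==> mathcell.lessen(x: 94)
<== -471/5
==> mathcell.fold(x: 75)
<== -7065
==> mathcell.show()
<== -7065
==> datewheel.yearhop(n: 5)
<== 1754-02-08
==> mathcell.fold(x: -82)
<== 579330
==> mathcell.plus(x: -85)
<== 579245
==> mathcell.lessen(x: -30/7)
<== 4054745/7
==> datewheel.markday(d: 1745-11-24)
<== 1745-11-24
==> datewheel.closeout()
<== 1745-11-30

Answer: acc=579245


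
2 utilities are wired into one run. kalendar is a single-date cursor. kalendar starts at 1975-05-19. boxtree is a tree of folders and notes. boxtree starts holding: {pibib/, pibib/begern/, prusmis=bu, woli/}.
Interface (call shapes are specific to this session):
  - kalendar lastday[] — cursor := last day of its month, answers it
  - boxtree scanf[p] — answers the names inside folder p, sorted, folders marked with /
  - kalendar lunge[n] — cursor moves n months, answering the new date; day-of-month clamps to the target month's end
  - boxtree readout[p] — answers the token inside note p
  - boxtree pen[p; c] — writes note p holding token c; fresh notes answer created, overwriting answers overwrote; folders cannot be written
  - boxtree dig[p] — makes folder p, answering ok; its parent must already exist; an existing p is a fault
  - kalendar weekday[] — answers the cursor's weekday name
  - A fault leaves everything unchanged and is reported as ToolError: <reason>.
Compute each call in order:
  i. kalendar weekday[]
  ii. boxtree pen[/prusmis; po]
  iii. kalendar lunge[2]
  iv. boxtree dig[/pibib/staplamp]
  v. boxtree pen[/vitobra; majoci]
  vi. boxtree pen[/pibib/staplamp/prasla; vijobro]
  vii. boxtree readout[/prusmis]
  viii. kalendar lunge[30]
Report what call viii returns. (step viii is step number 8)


Answer: 1978-01-19

Derivation:
~$ kalendar weekday
:: Monday
~$ boxtree pen p='/prusmis' c='po'
:: overwrote
~$ kalendar lunge n='2'
:: 1975-07-19
~$ boxtree dig p='/pibib/staplamp'
:: ok
~$ boxtree pen p='/vitobra' c='majoci'
:: created
~$ boxtree pen p='/pibib/staplamp/prasla' c='vijobro'
:: created
~$ boxtree readout p='/prusmis'
:: po
~$ kalendar lunge n='30'
:: 1978-01-19


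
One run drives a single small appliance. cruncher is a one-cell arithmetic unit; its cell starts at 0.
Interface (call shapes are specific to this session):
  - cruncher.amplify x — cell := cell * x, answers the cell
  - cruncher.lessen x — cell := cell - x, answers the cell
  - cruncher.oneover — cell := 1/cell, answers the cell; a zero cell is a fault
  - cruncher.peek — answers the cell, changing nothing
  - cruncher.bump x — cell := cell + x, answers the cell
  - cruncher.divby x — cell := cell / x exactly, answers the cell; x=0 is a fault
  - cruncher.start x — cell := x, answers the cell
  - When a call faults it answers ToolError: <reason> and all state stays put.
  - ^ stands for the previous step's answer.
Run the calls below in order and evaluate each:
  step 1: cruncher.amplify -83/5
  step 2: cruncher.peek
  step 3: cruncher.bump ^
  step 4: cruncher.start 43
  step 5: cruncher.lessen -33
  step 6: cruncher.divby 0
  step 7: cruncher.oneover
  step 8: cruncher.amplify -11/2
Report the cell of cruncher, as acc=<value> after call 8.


Answer: acc=-11/152

Derivation:
> amplify -83/5
= 0
> peek
= 0
> bump ^
= 0
> start 43
= 43
> lessen -33
= 76
> divby 0
= ToolError: division by zero
> oneover
= 1/76
> amplify -11/2
= -11/152


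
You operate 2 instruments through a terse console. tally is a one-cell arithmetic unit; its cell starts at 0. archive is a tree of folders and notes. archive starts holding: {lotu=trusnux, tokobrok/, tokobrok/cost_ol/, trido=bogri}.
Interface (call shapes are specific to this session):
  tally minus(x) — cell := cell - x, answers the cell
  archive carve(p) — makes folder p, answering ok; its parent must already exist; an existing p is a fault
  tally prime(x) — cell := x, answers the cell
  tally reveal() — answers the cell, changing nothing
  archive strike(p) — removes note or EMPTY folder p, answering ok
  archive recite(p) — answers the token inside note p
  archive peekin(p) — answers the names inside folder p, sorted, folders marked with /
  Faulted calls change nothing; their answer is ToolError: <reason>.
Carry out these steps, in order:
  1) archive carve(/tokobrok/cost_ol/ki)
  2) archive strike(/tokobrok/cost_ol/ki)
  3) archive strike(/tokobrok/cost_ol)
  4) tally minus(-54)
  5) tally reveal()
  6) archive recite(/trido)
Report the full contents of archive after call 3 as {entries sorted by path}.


I try archive carve with p=/tokobrok/cost_ol/ki, and get ok.
Calling archive strike with p=/tokobrok/cost_ol/ki, — result: ok.
Calling archive strike with p=/tokobrok/cost_ol, which returns ok.
I invoke tally minus with x=-54, → 54.
Calling tally reveal(), and observe 54.
Now I run archive recite with p=/trido, and see bogri.

Answer: {lotu=trusnux, tokobrok/, trido=bogri}


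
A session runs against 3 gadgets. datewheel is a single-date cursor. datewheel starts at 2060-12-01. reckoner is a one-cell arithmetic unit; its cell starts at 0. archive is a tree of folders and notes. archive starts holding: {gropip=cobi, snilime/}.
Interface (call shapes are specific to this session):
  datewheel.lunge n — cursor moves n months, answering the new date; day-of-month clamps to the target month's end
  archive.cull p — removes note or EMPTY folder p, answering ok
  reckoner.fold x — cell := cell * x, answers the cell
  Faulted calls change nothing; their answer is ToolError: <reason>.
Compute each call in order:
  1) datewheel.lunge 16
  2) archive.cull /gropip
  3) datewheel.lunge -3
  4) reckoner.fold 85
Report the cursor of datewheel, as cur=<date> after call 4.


Answer: cur=2062-01-01

Derivation:
$ datewheel.lunge n=16
:: 2062-04-01
$ archive.cull p=/gropip
:: ok
$ datewheel.lunge n=-3
:: 2062-01-01
$ reckoner.fold x=85
:: 0


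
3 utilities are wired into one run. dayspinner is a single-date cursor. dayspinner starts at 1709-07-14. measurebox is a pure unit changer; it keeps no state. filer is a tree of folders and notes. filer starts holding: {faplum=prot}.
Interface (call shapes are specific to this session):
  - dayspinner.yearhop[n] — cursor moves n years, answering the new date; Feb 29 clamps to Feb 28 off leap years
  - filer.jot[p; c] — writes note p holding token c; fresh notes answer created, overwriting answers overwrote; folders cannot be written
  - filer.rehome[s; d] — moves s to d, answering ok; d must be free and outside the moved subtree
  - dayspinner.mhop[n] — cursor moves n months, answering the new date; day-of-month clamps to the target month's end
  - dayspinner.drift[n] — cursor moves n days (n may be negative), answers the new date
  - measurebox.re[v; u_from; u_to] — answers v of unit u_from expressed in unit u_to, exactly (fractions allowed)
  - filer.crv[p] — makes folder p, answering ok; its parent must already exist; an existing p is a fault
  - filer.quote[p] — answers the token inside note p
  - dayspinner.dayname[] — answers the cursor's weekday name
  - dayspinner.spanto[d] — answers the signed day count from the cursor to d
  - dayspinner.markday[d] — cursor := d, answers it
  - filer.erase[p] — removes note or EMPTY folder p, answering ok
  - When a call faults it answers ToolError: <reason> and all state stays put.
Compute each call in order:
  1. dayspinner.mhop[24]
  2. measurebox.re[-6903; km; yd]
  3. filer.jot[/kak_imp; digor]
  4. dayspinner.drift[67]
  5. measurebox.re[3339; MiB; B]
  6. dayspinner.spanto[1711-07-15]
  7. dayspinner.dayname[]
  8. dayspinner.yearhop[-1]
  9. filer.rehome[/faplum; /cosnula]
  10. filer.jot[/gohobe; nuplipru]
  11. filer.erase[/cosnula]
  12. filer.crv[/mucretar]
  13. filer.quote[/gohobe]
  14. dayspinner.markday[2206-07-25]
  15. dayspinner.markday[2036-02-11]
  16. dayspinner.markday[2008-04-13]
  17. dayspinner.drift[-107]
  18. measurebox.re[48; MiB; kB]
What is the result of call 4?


Calling mhop on 24, and observe 1711-07-14.
Then re on -6903, km, yd, giving -958750000/127.
Using jot on /kak_imp, digor, and observe created.
I run drift on 67, which returns 1711-09-19.
Next I call re on 3339, MiB, B, yielding 3501195264.
I use spanto on 1711-07-15, which returns -66.
Then dayname(), and observe Saturday.
I use yearhop on -1, and see 1710-09-19.
I try rehome on /faplum, /cosnula, and get ok.
Now I run jot on /gohobe, nuplipru, yielding created.
Next I call erase on /cosnula, which returns ok.
I use crv on /mucretar, which returns ok.
Invoking quote on /gohobe, and see nuplipru.
I invoke markday on 2206-07-25: 2206-07-25.
Then markday on 2036-02-11, which returns 2036-02-11.
I invoke markday on 2008-04-13, giving 2008-04-13.
I call drift on -107, → 2007-12-28.
Then re on 48, MiB, kB, yielding 6291456/125.

Answer: 1711-09-19


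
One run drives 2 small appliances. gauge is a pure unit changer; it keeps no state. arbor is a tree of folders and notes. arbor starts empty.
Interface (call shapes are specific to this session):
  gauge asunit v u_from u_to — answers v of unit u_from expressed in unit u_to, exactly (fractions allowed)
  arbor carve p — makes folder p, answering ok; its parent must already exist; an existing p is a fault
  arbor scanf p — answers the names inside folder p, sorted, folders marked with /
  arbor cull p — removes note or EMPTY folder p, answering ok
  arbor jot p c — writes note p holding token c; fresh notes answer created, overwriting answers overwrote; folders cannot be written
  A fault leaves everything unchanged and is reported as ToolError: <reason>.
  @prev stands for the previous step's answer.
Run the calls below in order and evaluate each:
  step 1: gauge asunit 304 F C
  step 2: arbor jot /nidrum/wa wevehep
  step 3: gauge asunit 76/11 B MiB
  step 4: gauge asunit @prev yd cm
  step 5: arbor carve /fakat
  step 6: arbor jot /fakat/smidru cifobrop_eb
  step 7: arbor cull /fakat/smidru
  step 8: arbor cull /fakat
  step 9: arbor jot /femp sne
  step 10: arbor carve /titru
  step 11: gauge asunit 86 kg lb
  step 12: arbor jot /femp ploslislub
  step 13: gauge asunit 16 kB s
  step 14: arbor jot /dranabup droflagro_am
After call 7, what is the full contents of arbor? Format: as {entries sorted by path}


CALL gauge asunit[v→304; u_from→F; u_to→C]
RET  1360/9
CALL arbor jot[p→/nidrum/wa; c→wevehep]
RET  ToolError: no parent
CALL gauge asunit[v→76/11; u_from→B; u_to→MiB]
RET  19/2883584
CALL gauge asunit[v→@prev; u_from→yd; u_to→cm]
RET  21717/36044800
CALL arbor carve[p→/fakat]
RET  ok
CALL arbor jot[p→/fakat/smidru; c→cifobrop_eb]
RET  created
CALL arbor cull[p→/fakat/smidru]
RET  ok
CALL arbor cull[p→/fakat]
RET  ok
CALL arbor jot[p→/femp; c→sne]
RET  created
CALL arbor carve[p→/titru]
RET  ok
CALL gauge asunit[v→86; u_from→kg; u_to→lb]
RET  8600000000/45359237
CALL arbor jot[p→/femp; c→ploslislub]
RET  overwrote
CALL gauge asunit[v→16; u_from→kB; u_to→s]
RET  ToolError: incompatible units
CALL arbor jot[p→/dranabup; c→droflagro_am]
RET  created

Answer: {fakat/}
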